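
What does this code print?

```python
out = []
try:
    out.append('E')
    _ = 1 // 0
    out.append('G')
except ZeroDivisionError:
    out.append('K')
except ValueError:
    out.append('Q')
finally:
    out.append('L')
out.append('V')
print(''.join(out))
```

Execution trace: 'E' (try body) → 'K' (except ZeroDivisionError) → 'L' (finally) → 'V' (after the try/except). Output: EKLV

Answer: EKLV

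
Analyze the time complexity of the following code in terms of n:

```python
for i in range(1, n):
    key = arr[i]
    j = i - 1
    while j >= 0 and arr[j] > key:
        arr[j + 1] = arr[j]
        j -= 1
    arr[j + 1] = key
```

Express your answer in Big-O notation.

This is Insertion sort. Time complexity: O(n²).

Answer: O(n²)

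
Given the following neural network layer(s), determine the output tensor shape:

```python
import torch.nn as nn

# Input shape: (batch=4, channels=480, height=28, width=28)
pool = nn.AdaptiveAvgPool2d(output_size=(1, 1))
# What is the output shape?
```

Input: (4, 480, 28, 28) -> Output: (4, 480, 1, 1)

Answer: (4, 480, 1, 1)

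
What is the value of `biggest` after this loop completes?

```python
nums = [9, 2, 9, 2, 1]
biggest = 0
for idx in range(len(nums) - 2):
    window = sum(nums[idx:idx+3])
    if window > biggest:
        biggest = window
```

Max sum of 3-element window in [9, 2, 9, 2, 1]
`biggest` takes the values: 0 → 20

Answer: 20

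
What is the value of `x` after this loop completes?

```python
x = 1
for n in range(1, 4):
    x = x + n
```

Start at 1, add 1 through 3
`x` takes the values: 1 → 2 → 4 → 7

Answer: 7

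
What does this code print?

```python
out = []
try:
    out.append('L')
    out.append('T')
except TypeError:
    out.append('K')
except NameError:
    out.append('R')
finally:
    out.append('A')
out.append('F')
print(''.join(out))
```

Execution trace: 'L' (try body) → 'T' (try body, no exception) → 'A' (finally) → 'F' (after the try/except). Output: LTAF

Answer: LTAF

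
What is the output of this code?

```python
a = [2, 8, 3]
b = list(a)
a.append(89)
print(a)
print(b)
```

Key concept: list() constructor creates copy.
Step by step:
`a = [2, 8, 3]` → a = [2, 8, 3]
`b = list(a)` → b = [2, 8, 3]
`a.append(89)` → a = [2, 8, 3, 89]
`print(a)` → prints [2, 8, 3, 89]
`print(b)` → prints [2, 8, 3]

Answer:
[2, 8, 3, 89]
[2, 8, 3]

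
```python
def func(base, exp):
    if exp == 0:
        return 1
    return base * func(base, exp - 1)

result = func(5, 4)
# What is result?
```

func(5, 4) = 5 * 5 * 5 * 5 = 625

Answer: 625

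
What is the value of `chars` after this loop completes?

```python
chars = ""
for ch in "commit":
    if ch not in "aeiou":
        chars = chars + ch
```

Remove vowels from 'commit'
`chars` takes the values: "" → "c" → "cm" → "cmm" → "cmmt"

Answer: "cmmt"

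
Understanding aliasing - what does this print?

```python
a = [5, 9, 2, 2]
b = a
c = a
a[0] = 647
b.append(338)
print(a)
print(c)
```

Key concept: multiple aliases.
Step by step:
`a = [5, 9, 2, 2]` → a = [5, 9, 2, 2]
`b = a` → b = [5, 9, 2, 2] (same object as a)
`c = a` → c = [5, 9, 2, 2] (same object as a, b)
`a[0] = 647` → a = [647, 9, 2, 2] (same object as b, c); b = [647, 9, 2, 2] (same object as a, c); c = [647, 9, 2, 2] (same object as a, b)
`b.append(338)` → a = [647, 9, 2, 2, 338] (same object as b, c); b = [647, 9, 2, 2, 338] (same object as a, c); c = [647, 9, 2, 2, 338] (same object as a, b)
`print(a)` → prints [647, 9, 2, 2, 338]
`print(c)` → prints [647, 9, 2, 2, 338]

Answer:
[647, 9, 2, 2, 338]
[647, 9, 2, 2, 338]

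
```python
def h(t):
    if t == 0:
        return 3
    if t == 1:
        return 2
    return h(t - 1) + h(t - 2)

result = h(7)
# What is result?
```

Build up from base cases: h(0)=3, h(1)=2, h(2)=5, h(3)=7, h(4)=12, h(5)=19, h(6)=31, ..., h(7)=50

Answer: 50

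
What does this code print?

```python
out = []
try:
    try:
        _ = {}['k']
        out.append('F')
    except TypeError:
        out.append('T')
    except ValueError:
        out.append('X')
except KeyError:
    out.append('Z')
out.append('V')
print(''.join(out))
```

Execution trace: 'Z' (outer except KeyError) → 'V' (after the try/except). Output: ZV

Answer: ZV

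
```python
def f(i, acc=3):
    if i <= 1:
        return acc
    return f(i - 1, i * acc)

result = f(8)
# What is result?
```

Accumulator trace (n, acc): (8, 3) -> (7, 24) -> (6, 168) -> (5, 1008) -> (4, 5040) -> (3, 20160) -> (2, 60480) -> (1, 120960) -> return 120960

Answer: 120960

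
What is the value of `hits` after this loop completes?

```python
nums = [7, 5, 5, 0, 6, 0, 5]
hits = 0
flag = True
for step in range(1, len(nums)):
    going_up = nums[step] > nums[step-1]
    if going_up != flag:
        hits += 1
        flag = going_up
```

Count direction changes in [7, 5, 5, 0, 6, 0, 5]
`hits` takes the values: 0 → 1 → 2 → 3 → 4

Answer: 4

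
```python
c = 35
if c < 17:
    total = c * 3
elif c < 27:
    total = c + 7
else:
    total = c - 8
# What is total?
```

Trace:
`c = 35` → c = 35
`if c < 17: ...` → c < 17 is False, c < 27 is False, take else branch → total = 27
So total = 27

Answer: 27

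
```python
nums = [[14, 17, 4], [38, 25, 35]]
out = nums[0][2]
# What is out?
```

Trace:
`nums = [[14, 17, 4], [38, 25, 35]]` → nums = [[14, 17, 4], [38, 25, 35]]
`out = nums[0][2]` → out = 4
So out = 4

Answer: 4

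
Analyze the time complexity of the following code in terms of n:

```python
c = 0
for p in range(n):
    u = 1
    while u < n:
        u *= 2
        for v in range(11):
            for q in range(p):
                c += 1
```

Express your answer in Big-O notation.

Each loop level contributes: n × log n × 1 × n. Multiplying the contributions gives O(n^2 log n).

Answer: O(n^2 log n)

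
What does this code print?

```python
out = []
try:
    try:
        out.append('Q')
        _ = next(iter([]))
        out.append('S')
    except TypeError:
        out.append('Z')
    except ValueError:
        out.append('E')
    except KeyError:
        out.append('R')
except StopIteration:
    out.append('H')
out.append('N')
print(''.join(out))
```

Execution trace: 'Q' (try body) → 'H' (outer except StopIteration) → 'N' (after the try/except). Output: QHN

Answer: QHN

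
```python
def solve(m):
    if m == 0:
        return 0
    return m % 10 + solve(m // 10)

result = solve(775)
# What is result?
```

Sum of digits of 775: 5 + 7 + 7 = 19

Answer: 19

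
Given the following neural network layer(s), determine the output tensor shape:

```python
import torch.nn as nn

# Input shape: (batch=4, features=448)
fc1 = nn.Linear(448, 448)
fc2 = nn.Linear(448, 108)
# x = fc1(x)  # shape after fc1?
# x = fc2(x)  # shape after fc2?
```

Input: (4, 448) -> after fc1: (4, 448) -> Output: (4, 108)

Answer: (4, 108)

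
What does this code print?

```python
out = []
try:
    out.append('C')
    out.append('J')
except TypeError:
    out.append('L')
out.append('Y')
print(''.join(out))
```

Execution trace: 'C' (try body) → 'J' (try body, no exception) → 'Y' (after the try/except). Output: CJY

Answer: CJY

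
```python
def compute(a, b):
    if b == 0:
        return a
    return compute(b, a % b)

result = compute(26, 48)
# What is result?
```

compute(26, 48) -> compute(48, 26) -> compute(26, 22) -> compute(22, 4) -> compute(4, 2) -> compute(2, 0) -> 2

Answer: 2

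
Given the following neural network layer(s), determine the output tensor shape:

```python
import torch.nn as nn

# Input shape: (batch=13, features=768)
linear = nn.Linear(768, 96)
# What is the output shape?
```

Input: (13, 768) -> Output: (13, 96)

Answer: (13, 96)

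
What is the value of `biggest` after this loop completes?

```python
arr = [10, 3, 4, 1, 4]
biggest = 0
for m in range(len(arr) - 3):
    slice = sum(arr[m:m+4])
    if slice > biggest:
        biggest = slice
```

Max sum of 4-element window in [10, 3, 4, 1, 4]
`biggest` takes the values: 0 → 18

Answer: 18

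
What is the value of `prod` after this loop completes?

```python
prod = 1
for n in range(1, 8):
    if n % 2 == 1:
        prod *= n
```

Product of odd numbers 1 to 7
`prod` takes the values: 1 → 3 → 15 → 105

Answer: 105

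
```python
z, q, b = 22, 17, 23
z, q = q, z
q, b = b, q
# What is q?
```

Trace:
`z, q, b = 22, 17, 23` → z = 22; q = 17; b = 23
`z, q = q, z` → z = 17; q = 22
`q, b = b, q` → q = 23; b = 22
So q = 23

Answer: 23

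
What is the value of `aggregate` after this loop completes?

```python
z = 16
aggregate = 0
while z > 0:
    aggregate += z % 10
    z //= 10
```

Sum digits of 16
`aggregate` takes the values: 0 → 6 → 7

Answer: 7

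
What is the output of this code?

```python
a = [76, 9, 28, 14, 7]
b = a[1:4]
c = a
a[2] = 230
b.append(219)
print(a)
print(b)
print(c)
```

Key concept: slice vs alias.
Step by step:
`a = [76, 9, 28, 14, 7]` → a = [76, 9, 28, 14, 7]
`b = a[1:4]` → b = [9, 28, 14]
`c = a` → c = [76, 9, 28, 14, 7] (same object as a)
`a[2] = 230` → a = [76, 9, 230, 14, 7] (same object as c); c = [76, 9, 230, 14, 7] (same object as a)
`b.append(219)` → b = [9, 28, 14, 219]
`print(a)` → prints [76, 9, 230, 14, 7]
`print(b)` → prints [9, 28, 14, 219]
`print(c)` → prints [76, 9, 230, 14, 7]

Answer:
[76, 9, 230, 14, 7]
[9, 28, 14, 219]
[76, 9, 230, 14, 7]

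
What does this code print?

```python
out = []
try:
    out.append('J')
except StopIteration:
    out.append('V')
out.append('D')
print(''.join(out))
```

Execution trace: 'J' (try body, no exception) → 'D' (after the try/except). Output: JD

Answer: JD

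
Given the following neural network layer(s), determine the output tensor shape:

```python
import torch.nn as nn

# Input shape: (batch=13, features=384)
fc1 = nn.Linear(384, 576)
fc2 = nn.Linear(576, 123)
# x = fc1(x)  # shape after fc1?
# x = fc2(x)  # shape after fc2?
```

Input: (13, 384) -> after fc1: (13, 576) -> Output: (13, 123)

Answer: (13, 123)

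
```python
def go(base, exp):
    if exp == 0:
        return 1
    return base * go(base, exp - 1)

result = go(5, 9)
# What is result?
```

go(5, 9) = 5 * 5 * 5 * 5 * 5 * 5 * 5 * 5 * 5 = 1953125

Answer: 1953125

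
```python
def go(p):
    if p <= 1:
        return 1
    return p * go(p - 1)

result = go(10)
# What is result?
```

go(10) = 10 * 9 * 8 * 7 * 6 * 5 * 4 * 3 * 2 * 1 = 3628800

Answer: 3628800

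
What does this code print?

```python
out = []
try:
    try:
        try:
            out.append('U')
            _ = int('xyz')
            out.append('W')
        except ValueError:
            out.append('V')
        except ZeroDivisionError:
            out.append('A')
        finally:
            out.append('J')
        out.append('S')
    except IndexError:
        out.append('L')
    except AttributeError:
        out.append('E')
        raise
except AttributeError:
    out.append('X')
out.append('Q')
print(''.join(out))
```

Execution trace: 'U' (inner try body) → 'V' (inner except ValueError) → 'J' (inner finally) → 'S' (try body, no exception) → 'Q' (after the try/except). Output: UVJSQ

Answer: UVJSQ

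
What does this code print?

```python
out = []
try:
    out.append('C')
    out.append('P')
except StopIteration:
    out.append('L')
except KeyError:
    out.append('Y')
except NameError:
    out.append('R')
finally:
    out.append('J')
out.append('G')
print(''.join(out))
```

Execution trace: 'C' (try body) → 'P' (try body, no exception) → 'J' (finally) → 'G' (after the try/except). Output: CPJG

Answer: CPJG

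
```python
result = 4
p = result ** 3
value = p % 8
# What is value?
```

Trace:
`result = 4` → result = 4
`p = result ** 3` → p = 64
`value = p % 8` → value = 0
So value = 0

Answer: 0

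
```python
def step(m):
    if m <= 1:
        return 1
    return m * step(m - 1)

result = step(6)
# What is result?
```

step(6) = 6 * 5 * 4 * 3 * 2 * 1 = 720

Answer: 720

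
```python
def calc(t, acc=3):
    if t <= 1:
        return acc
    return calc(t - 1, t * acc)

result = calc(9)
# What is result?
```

Accumulator trace (n, acc): (9, 3) -> (8, 27) -> (7, 216) -> (6, 1512) -> (5, 9072) -> (4, 45360) -> (3, 181440) -> (2, 544320) -> (1, 1088640) -> return 1088640

Answer: 1088640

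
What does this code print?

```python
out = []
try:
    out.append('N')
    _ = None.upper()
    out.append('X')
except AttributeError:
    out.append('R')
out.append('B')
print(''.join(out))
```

Execution trace: 'N' (try body) → 'R' (except AttributeError) → 'B' (after the try/except). Output: NRB

Answer: NRB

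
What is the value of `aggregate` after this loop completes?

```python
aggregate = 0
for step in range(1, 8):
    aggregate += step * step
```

Sum of squares 1² to 7² = 140
`aggregate` takes the values: 0 → 1 → 5 → 14 → 30 → 55 → 91 → 140

Answer: 140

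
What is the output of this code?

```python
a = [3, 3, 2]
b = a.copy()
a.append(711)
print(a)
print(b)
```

Key concept: list.copy() creates independent copy.
Step by step:
`a = [3, 3, 2]` → a = [3, 3, 2]
`b = a.copy()` → b = [3, 3, 2]
`a.append(711)` → a = [3, 3, 2, 711]
`print(a)` → prints [3, 3, 2, 711]
`print(b)` → prints [3, 3, 2]

Answer:
[3, 3, 2, 711]
[3, 3, 2]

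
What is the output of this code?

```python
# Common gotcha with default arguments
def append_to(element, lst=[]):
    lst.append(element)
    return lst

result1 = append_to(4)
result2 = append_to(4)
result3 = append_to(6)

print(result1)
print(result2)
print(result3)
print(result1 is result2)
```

Key concept: mutable default argument gotcha.
Step by step:
`result1 = append_to(4)` → result1 = [4]
`result2 = append_to(4)` → result1 = [4, 4] (same object as result2); result2 = [4, 4] (same object as result1)
`result3 = append_to(6)` → result1 = [4, 4, 6] (same object as result2, result3); result2 = [4, 4, 6] (same object as result1, result3); result3 = [4, 4, 6] (same object as result1, result2)
`print(result1)` → prints [4, 4, 6]
`print(result2)` → prints [4, 4, 6]
`print(result3)` → prints [4, 4, 6]
`print(result1 is result2)` → prints True

Answer:
[4, 4, 6]
[4, 4, 6]
[4, 4, 6]
True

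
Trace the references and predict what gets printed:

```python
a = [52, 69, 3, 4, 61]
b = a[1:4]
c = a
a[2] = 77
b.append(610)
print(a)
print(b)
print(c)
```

Key concept: slice vs alias.
Step by step:
`a = [52, 69, 3, 4, 61]` → a = [52, 69, 3, 4, 61]
`b = a[1:4]` → b = [69, 3, 4]
`c = a` → c = [52, 69, 3, 4, 61] (same object as a)
`a[2] = 77` → a = [52, 69, 77, 4, 61] (same object as c); c = [52, 69, 77, 4, 61] (same object as a)
`b.append(610)` → b = [69, 3, 4, 610]
`print(a)` → prints [52, 69, 77, 4, 61]
`print(b)` → prints [69, 3, 4, 610]
`print(c)` → prints [52, 69, 77, 4, 61]

Answer:
[52, 69, 77, 4, 61]
[69, 3, 4, 610]
[52, 69, 77, 4, 61]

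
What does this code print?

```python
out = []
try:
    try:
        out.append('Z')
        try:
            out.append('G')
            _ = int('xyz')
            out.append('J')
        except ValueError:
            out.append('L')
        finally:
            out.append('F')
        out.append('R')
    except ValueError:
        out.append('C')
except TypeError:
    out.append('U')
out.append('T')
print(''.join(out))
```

Execution trace: 'Z' (try body) → 'G' (inner try body) → 'L' (inner except ValueError) → 'F' (inner finally) → 'R' (try body, no exception) → 'T' (after the try/except). Output: ZGLFRT

Answer: ZGLFRT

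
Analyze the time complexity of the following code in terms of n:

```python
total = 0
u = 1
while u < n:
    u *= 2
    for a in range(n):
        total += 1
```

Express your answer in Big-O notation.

Each loop level contributes: log n × n. Multiplying the contributions gives O(n log n).

Answer: O(n log n)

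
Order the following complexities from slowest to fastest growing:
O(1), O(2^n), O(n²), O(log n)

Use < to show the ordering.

Ordered by growth rate: O(1) < O(log n) < O(n²) < O(2^n)

Answer: O(1) < O(log n) < O(n²) < O(2^n)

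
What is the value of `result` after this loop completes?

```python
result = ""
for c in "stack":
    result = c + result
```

Reverse 'stack'
`result` takes the values: "" → "s" → "ts" → "ats" → "cats" → "kcats"

Answer: "kcats"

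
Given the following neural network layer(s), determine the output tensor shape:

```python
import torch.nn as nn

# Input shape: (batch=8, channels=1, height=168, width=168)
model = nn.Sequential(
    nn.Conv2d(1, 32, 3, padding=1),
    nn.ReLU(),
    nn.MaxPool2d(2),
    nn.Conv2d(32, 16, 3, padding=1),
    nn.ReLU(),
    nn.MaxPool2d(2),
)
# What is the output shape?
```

Input: (8, 1, 168, 168) -> after first Conv2d: (8, 32, 168, 168) -> after first MaxPool2d: (8, 32, 84, 84) -> after second Conv2d: (8, 16, 84, 84) -> Output: (8, 16, 42, 42)

Answer: (8, 16, 42, 42)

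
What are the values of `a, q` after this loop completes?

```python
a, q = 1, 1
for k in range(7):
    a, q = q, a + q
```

Fibonacci: after 7 iterations
`a, q` takes the values: (1, 1) → (1, 2) → (2, 3) → (3, 5) → (5, 8) → (8, 13) → (13, 21) → (21, 34)

Answer: 21, 34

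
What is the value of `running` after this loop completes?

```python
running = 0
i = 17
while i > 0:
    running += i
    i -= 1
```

Sum 17 down to 1
`running` takes the values: 0 → 17 → 33 → 48 → 62 → 75 → 87 → 98 → 108 → 117 → 125 → 132 → 138 → 143 → 147 → 150 → 152 → 153

Answer: 153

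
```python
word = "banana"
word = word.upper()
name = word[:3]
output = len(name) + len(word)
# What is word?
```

Trace:
`word = "banana"` → word = 'banana'
`word = word.upper()` → word = 'BANANA'
`name = word[:3]` → name = 'BAN'
`output = len(name) + len(word)` → output = 9
So word = 'BANANA'

Answer: 'BANANA'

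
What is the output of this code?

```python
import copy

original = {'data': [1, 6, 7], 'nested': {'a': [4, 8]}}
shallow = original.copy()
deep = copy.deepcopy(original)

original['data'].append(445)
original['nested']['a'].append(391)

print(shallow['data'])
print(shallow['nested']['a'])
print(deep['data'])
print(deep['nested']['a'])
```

Key concept: comparing shallow vs deep copy.
Step by step:
`original = {'data': [1, 6, 7], 'nested': {'a': [4, 8]}}` → original = {'data': [1, 6, 7], 'nested': {'a': [4, 8]}}
`shallow = original.copy()` → shallow = {'data': [1, 6, 7], 'nested': {'a': [4, 8]}}
`deep = copy.deepcopy(original)` → deep = {'data': [1, 6, 7], 'nested': {'a': [4, 8]}}
`original['data'].append(445)` → original = {'data': [1, 6, 7, 445], 'nested': {'a': [4, 8]}}; shallow = {'data': [1, 6, 7, 445], 'nested': {'a': [4, 8]}}
`original['nested']['a'].append(391)` → original = {'data': [1, 6, 7, 445], 'nested': {'a': [4, 8, 391]}}; shallow = {'data': [1, 6, 7, 445], 'nested': {'a': [4, 8, 391]}}
`print(shallow['data'])` → prints [1, 6, 7, 445]
`print(shallow['nested']['a'])` → prints [4, 8, 391]
`print(deep['data'])` → prints [1, 6, 7]
`print(deep['nested']['a'])` → prints [4, 8]

Answer:
[1, 6, 7, 445]
[4, 8, 391]
[1, 6, 7]
[4, 8]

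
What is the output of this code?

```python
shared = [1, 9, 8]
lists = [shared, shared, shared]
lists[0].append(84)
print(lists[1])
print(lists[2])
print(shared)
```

Key concept: list of same reference.
Step by step:
`shared = [1, 9, 8]` → shared = [1, 9, 8]
`lists = [shared, shared, shared]` → lists = [[1, 9, 8], [1, 9, 8], [1, 9, 8]]
`lists[0].append(84)` → shared = [1, 9, 8, 84]; lists = [[1, 9, 8, 84], [1, 9, 8, 84], [1, 9, 8, 84]]
`print(lists[1])` → prints [1, 9, 8, 84]
`print(lists[2])` → prints [1, 9, 8, 84]
`print(shared)` → prints [1, 9, 8, 84]

Answer:
[1, 9, 8, 84]
[1, 9, 8, 84]
[1, 9, 8, 84]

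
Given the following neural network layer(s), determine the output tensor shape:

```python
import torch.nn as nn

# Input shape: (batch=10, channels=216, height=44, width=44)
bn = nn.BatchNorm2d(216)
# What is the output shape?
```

Input: (10, 216, 44, 44) -> Output: (10, 216, 44, 44)

Answer: (10, 216, 44, 44)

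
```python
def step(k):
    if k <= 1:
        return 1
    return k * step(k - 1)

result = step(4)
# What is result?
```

step(4) = 4 * 3 * 2 * 1 = 24

Answer: 24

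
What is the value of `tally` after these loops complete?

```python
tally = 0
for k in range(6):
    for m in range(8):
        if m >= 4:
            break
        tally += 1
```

Inner breaks at 4, outer runs 6 times
`tally` takes the values: 0 → 1 → 2 → 3 → 4 → 5 → 6 → 7 → 8 → 9 → 10 → 11 → 12 → 13 → 14 → 15 → 16 → 17 → 18 → 19 → 20 → 21 → 22 → 23 → 24

Answer: 24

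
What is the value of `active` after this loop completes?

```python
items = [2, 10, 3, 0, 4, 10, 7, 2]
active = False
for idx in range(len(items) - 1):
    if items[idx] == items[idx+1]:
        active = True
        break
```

Check consecutive duplicates in [2, 10, 3, 0, 4, 10, 7, 2]
`active` takes the values: False

Answer: False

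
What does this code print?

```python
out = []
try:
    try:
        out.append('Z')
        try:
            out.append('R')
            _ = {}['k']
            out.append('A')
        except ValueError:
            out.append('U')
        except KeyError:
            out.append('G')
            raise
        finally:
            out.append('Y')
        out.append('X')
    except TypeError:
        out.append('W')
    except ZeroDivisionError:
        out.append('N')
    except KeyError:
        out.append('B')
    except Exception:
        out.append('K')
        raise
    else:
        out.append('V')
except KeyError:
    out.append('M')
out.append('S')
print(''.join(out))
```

Execution trace: 'Z' (try body) → 'R' (inner try body) → 'G' (inner except KeyError) → 'Y' (inner finally) → 'B' (except KeyError) → 'S' (after the try/except). Output: ZRGYBS

Answer: ZRGYBS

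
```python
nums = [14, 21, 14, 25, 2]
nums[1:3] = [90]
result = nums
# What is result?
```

Trace:
`nums = [14, 21, 14, 25, 2]` → nums = [14, 21, 14, 25, 2]
`nums[1:3] = [90]` → nums = [14, 90, 25, 2]
`result = nums` → result = [14, 90, 25, 2]
So result = [14, 90, 25, 2]

Answer: [14, 90, 25, 2]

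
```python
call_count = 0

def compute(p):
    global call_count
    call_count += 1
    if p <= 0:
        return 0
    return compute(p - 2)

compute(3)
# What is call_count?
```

Linear recursion stepping by 2: 3 calls from p=3 down to ≤0.

Answer: 3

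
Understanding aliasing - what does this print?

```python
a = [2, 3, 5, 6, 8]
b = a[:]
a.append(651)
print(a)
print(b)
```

Key concept: slice [:] creates copy.
Step by step:
`a = [2, 3, 5, 6, 8]` → a = [2, 3, 5, 6, 8]
`b = a[:]` → b = [2, 3, 5, 6, 8]
`a.append(651)` → a = [2, 3, 5, 6, 8, 651]
`print(a)` → prints [2, 3, 5, 6, 8, 651]
`print(b)` → prints [2, 3, 5, 6, 8]

Answer:
[2, 3, 5, 6, 8, 651]
[2, 3, 5, 6, 8]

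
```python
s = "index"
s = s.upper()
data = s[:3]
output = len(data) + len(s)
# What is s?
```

Trace:
`s = "index"` → s = 'index'
`s = s.upper()` → s = 'INDEX'
`data = s[:3]` → data = 'IND'
`output = len(data) + len(s)` → output = 8
So s = 'INDEX'

Answer: 'INDEX'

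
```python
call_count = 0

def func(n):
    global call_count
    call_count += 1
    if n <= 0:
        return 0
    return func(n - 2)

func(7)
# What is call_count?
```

Linear recursion stepping by 2: 5 calls from n=7 down to ≤0.

Answer: 5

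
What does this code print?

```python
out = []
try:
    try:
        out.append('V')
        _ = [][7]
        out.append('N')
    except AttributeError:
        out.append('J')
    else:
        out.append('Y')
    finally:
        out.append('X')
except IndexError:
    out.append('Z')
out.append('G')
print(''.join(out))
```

Execution trace: 'V' (try body) → 'X' (finally) → 'Z' (outer except IndexError) → 'G' (after the try/except). Output: VXZG

Answer: VXZG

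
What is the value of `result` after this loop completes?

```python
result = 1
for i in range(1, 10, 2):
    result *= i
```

Product of 1, 3, 5, ... up to 9
`result` takes the values: 1 → 3 → 15 → 105 → 945

Answer: 945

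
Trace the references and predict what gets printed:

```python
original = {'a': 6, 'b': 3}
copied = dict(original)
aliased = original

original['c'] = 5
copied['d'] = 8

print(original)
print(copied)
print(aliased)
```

Key concept: dict() creates copy, assignment creates alias.
Step by step:
`original = {'a': 6, 'b': 3}` → original = {'a': 6, 'b': 3}
`copied = dict(original)` → copied = {'a': 6, 'b': 3}
`aliased = original` → aliased = {'a': 6, 'b': 3} (same object as original)
`original['c'] = 5` → original = {'a': 6, 'b': 3, 'c': 5} (same object as aliased); aliased = {'a': 6, 'b': 3, 'c': 5} (same object as original)
`copied['d'] = 8` → copied = {'a': 6, 'b': 3, 'd': 8}
`print(original)` → prints {'a': 6, 'b': 3, 'c': 5}
`print(copied)` → prints {'a': 6, 'b': 3, 'd': 8}
`print(aliased)` → prints {'a': 6, 'b': 3, 'c': 5}

Answer:
{'a': 6, 'b': 3, 'c': 5}
{'a': 6, 'b': 3, 'd': 8}
{'a': 6, 'b': 3, 'c': 5}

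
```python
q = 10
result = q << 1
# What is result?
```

Trace:
`q = 10` → q = 10
`result = q << 1` → result = 20
So result = 20

Answer: 20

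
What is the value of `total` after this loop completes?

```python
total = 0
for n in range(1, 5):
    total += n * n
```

Sum of squares 1² to 4² = 30
`total` takes the values: 0 → 1 → 5 → 14 → 30

Answer: 30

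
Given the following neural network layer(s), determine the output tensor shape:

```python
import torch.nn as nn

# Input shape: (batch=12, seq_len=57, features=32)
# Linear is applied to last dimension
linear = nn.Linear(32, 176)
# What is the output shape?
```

Input: (12, 57, 32) -> Output: (12, 57, 176)

Answer: (12, 57, 176)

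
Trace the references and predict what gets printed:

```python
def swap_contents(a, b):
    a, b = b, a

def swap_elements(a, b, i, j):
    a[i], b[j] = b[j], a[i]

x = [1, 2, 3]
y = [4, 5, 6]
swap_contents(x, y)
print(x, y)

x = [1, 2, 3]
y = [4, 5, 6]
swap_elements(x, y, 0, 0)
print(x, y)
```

Key concept: parameter rebinding vs mutation.
Step by step:
`x = [1, 2, 3]` → x = [1, 2, 3]
`y = [4, 5, 6]` → y = [4, 5, 6]
`swap_contents(x, y)` → no visible change to tracked variables
`print(x, y)` → prints [1, 2, 3] [4, 5, 6]
`x = [1, 2, 3]` → x = [1, 2, 3]
`y = [4, 5, 6]` → y = [4, 5, 6]
`swap_elements(x, y, 0, 0)` → x = [4, 2, 3]; y = [1, 5, 6]
`print(x, y)` → prints [4, 2, 3] [1, 5, 6]

Answer:
[1, 2, 3] [4, 5, 6]
[4, 2, 3] [1, 5, 6]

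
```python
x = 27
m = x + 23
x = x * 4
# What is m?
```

Trace:
`x = 27` → x = 27
`m = x + 23` → m = 50
`x = x * 4` → x = 108
So m = 50

Answer: 50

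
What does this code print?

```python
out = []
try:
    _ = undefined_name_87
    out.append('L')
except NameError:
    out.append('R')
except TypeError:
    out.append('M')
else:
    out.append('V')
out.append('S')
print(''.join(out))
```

Execution trace: 'R' (except NameError) → 'S' (after the try/except). Output: RS

Answer: RS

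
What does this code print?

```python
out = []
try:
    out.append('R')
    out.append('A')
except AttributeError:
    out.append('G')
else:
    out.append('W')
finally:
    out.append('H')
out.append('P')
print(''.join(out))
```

Execution trace: 'R' (try body) → 'A' (try body, no exception) → 'W' (else) → 'H' (finally) → 'P' (after the try/except). Output: RAWHP

Answer: RAWHP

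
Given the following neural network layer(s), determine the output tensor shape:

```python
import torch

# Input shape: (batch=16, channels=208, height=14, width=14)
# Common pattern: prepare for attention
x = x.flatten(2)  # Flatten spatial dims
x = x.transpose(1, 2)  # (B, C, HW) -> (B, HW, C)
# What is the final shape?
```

Input: (16, 208, 14, 14) -> after flatten(2): (16, 208, 196) -> Output: (16, 196, 208)

Answer: (16, 196, 208)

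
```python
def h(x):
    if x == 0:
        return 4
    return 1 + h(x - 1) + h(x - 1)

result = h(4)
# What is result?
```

h(x) = 1 + 2·h(x-1), h(0)=4. Closed form: (4+1)·2^4 - 1 = 79.

Answer: 79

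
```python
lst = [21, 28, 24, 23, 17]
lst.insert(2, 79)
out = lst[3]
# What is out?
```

Trace:
`lst = [21, 28, 24, 23, 17]` → lst = [21, 28, 24, 23, 17]
`lst.insert(2, 79)` → lst = [21, 28, 79, 24, 23, 17]
`out = lst[3]` → out = 24
So out = 24

Answer: 24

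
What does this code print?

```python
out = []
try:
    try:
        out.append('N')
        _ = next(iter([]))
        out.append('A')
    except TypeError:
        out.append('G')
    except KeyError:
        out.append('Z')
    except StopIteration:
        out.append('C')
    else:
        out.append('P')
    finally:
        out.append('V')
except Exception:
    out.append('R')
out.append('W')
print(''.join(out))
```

Execution trace: 'N' (inner try body) → 'C' (inner except StopIteration) → 'V' (inner finally) → 'W' (after the try/except). Output: NCVW

Answer: NCVW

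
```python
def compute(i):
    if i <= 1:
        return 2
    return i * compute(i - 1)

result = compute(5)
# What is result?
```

compute(5) = 5 * 4 * 3 * 2 * 2 = 240

Answer: 240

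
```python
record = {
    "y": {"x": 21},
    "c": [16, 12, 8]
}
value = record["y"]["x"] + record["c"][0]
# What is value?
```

Trace:
`record = { ...` → record = {'y': {'x': 21}, 'c': [16, 12, 8]}
`value = record["y"]["x"] + record["c"][0]` → value = 37
So value = 37

Answer: 37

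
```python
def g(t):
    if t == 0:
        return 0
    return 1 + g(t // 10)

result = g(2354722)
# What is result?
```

Count of digits of 2354722: 7

Answer: 7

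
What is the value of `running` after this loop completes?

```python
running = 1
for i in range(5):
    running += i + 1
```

Start at 1, add 1 to 5 = 16
`running` takes the values: 1 → 2 → 4 → 7 → 11 → 16

Answer: 16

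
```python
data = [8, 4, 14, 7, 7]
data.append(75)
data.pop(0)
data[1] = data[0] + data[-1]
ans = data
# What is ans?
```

Trace:
`data = [8, 4, 14, 7, 7]` → data = [8, 4, 14, 7, 7]
`data.append(75)` → data = [8, 4, 14, 7, 7, 75]
`data.pop(0)` → data = [4, 14, 7, 7, 75]
`data[1] = data[0] + data[-1]` → data = [4, 79, 7, 7, 75]
`ans = data` → ans = [4, 79, 7, 7, 75]
So ans = [4, 79, 7, 7, 75]

Answer: [4, 79, 7, 7, 75]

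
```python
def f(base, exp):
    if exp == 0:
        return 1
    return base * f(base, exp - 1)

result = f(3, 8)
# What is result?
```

f(3, 8) = 3 * 3 * 3 * 3 * 3 * 3 * 3 * 3 = 6561

Answer: 6561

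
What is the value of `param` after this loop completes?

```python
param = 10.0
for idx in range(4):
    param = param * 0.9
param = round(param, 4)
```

Exponential decay: 10.0 * 0.9^4
`param` takes the values: 10.0 → 9.0 → 8.1 → 7.29 → 6.561

Answer: 6.561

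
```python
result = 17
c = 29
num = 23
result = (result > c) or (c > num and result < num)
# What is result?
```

Trace:
`result = 17` → result = 17
`c = 29` → c = 29
`num = 23` → num = 23
`result = (result > c) or (c > num and result < num)` → result = True
So result = True

Answer: True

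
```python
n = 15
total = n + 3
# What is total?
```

Trace:
`n = 15` → n = 15
`total = n + 3` → total = 18
So total = 18

Answer: 18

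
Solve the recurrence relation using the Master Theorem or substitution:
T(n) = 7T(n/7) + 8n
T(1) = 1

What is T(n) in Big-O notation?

By Master Theorem: a=7, b=7, f(n)=8n. Since log_7(7) = 1 and f(n) = Θ(n^1), Case 2 applies. T(n) = O(n log n).

Answer: O(n log n)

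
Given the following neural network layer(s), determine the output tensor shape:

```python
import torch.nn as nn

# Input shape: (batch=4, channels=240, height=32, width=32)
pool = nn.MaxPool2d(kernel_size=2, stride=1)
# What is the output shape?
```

Input: (4, 240, 32, 32) -> Output: (4, 240, 31, 31)

Answer: (4, 240, 31, 31)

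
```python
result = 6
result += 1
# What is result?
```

Trace:
`result = 6` → result = 6
`result += 1` → result = 7
So result = 7

Answer: 7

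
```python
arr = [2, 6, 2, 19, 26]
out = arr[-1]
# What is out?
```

Trace:
`arr = [2, 6, 2, 19, 26]` → arr = [2, 6, 2, 19, 26]
`out = arr[-1]` → out = 26
So out = 26

Answer: 26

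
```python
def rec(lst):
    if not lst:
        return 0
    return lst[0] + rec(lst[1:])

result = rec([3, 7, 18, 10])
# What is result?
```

3 + 7 + 18 + 10 + 0 = 38

Answer: 38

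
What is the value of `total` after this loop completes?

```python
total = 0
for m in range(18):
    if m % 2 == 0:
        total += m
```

Sum of even numbers 0 to 17
`total` takes the values: 0 → 2 → 6 → 12 → 20 → 30 → 42 → 56 → 72

Answer: 72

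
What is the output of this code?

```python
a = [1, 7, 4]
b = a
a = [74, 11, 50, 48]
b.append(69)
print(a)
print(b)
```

Key concept: rebinding vs mutation: a is rebound to a new list, b still points at the original.
Step by step:
`a = [1, 7, 4]` → a = [1, 7, 4]
`b = a` → b = [1, 7, 4] (same object as a)
`a = [74, 11, 50, 48]` → a = [74, 11, 50, 48]
`b.append(69)` → b = [1, 7, 4, 69]
`print(a)` → prints [74, 11, 50, 48]
`print(b)` → prints [1, 7, 4, 69]

Answer:
[74, 11, 50, 48]
[1, 7, 4, 69]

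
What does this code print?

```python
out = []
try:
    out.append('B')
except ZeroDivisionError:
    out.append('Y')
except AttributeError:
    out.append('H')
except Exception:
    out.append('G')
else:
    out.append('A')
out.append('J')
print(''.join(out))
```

Execution trace: 'B' (try body, no exception) → 'A' (else) → 'J' (after the try/except). Output: BAJ

Answer: BAJ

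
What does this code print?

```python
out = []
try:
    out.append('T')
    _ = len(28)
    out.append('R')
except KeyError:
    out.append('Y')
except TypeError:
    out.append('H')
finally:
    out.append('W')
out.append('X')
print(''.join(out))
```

Execution trace: 'T' (try body) → 'H' (except TypeError) → 'W' (finally) → 'X' (after the try/except). Output: THWX

Answer: THWX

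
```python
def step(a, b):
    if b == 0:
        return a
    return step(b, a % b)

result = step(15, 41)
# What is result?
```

step(15, 41) -> step(41, 15) -> step(15, 11) -> step(11, 4) -> step(4, 3) -> step(3, 1) -> step(1, 0) -> 1

Answer: 1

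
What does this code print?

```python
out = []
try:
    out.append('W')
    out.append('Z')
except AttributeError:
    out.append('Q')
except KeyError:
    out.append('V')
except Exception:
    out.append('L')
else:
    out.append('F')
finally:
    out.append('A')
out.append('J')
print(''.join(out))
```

Execution trace: 'W' (try body) → 'Z' (try body, no exception) → 'F' (else) → 'A' (finally) → 'J' (after the try/except). Output: WZFAJ

Answer: WZFAJ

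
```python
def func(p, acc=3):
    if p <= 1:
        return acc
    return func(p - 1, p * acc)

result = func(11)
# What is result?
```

Accumulator trace (n, acc): (11, 3) -> (10, 33) -> (9, 330) -> (8, 2970) -> (7, 23760) -> (6, 166320) -> (5, 997920) -> (4, 4989600) -> (3, 19958400) -> (2, 59875200) -> (1, 119750400) -> return 119750400

Answer: 119750400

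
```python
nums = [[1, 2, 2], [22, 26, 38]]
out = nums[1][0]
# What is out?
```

Trace:
`nums = [[1, 2, 2], [22, 26, 38]]` → nums = [[1, 2, 2], [22, 26, 38]]
`out = nums[1][0]` → out = 22
So out = 22

Answer: 22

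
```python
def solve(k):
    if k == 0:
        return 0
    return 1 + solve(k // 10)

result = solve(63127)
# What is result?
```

Count of digits of 63127: 5

Answer: 5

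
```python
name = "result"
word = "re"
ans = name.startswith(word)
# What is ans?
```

Trace:
`name = "result"` → name = 'result'
`word = "re"` → word = 're'
`ans = name.startswith(word)` → ans = True
So ans = True

Answer: True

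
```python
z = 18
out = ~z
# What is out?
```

Trace:
`z = 18` → z = 18
`out = ~z` → out = -19
So out = -19

Answer: -19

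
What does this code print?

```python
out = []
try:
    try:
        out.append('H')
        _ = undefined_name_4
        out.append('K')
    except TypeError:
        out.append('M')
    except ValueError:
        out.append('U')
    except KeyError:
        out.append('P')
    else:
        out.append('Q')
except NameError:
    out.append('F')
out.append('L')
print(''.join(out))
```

Execution trace: 'H' (inner try body) → 'F' (outer except NameError) → 'L' (after the try/except). Output: HFL

Answer: HFL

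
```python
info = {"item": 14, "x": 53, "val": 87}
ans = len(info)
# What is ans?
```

Trace:
`info = {"item": 14, "x": 53, "val": 87}` → info = {'item': 14, 'x': 53, 'val': 87}
`ans = len(info)` → ans = 3
So ans = 3

Answer: 3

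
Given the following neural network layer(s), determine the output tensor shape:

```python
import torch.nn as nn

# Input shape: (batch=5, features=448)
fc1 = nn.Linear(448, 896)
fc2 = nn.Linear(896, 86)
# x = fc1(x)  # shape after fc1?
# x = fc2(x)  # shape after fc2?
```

Input: (5, 448) -> after fc1: (5, 896) -> Output: (5, 86)

Answer: (5, 86)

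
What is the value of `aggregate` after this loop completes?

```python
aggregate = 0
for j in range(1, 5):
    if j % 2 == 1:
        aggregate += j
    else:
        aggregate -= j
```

Add odd, subtract even
`aggregate` takes the values: 0 → 1 → -1 → 2 → -2

Answer: -2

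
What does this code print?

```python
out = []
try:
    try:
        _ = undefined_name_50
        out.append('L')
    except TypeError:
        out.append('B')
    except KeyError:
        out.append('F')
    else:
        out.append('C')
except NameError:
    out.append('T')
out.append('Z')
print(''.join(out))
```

Execution trace: 'T' (outer except NameError) → 'Z' (after the try/except). Output: TZ

Answer: TZ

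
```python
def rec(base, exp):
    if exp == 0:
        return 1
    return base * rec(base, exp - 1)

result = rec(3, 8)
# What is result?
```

rec(3, 8) = 3 * 3 * 3 * 3 * 3 * 3 * 3 * 3 = 6561

Answer: 6561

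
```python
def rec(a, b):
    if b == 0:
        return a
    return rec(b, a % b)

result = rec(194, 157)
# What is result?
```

rec(194, 157) -> rec(157, 37) -> rec(37, 9) -> rec(9, 1) -> rec(1, 0) -> 1

Answer: 1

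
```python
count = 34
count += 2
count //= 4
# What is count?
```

Trace:
`count = 34` → count = 34
`count += 2` → count = 36
`count //= 4` → count = 9
So count = 9

Answer: 9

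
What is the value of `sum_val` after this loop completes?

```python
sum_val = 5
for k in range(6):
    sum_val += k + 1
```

Start at 5, add 1 to 6 = 26
`sum_val` takes the values: 5 → 6 → 8 → 11 → 15 → 20 → 26

Answer: 26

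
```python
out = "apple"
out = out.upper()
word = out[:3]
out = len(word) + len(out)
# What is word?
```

Trace:
`out = "apple"` → out = 'apple'
`out = out.upper()` → out = 'APPLE'
`word = out[:3]` → word = 'APP'
`out = len(word) + len(out)` → out = 8
So word = 'APP'

Answer: 'APP'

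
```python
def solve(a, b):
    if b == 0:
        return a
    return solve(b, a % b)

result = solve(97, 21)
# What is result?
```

solve(97, 21) -> solve(21, 13) -> solve(13, 8) -> solve(8, 5) -> solve(5, 3) -> solve(3, 2) -> solve(2, 1) -> solve(1, 0) -> 1

Answer: 1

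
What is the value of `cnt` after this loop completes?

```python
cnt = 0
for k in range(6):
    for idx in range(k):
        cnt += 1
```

Triangle number: 0+1+2+...+5
`cnt` takes the values: 0 → 1 → 2 → 3 → 4 → 5 → 6 → 7 → 8 → 9 → 10 → 11 → 12 → 13 → 14 → 15

Answer: 15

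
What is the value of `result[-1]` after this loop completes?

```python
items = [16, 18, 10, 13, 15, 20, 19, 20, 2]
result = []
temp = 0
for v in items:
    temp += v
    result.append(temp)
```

Cumulative sum ends at 133
`result` takes the values: [] → [16] → [16, 34] → [16, 34, 44] → [16, 34, 44, 57] → [16, 34, 44, 57, 72] → [16, 34, 44, 57, 72, 92] → [16, 34, 44, 57, 72, 92, 111] → [16, 34, 44, 57, 72, 92, 111, 131] → [16, 34, 44, 57, 72, 92, 111, 131, 133]
So `result[-1]` = 133

Answer: 133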